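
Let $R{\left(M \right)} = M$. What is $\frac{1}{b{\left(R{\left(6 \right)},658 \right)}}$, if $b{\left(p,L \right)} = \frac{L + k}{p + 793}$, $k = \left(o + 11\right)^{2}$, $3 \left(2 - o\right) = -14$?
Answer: $\frac{7191}{8731} \approx 0.82362$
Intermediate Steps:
$o = \frac{20}{3}$ ($o = 2 - - \frac{14}{3} = 2 + \frac{14}{3} = \frac{20}{3} \approx 6.6667$)
$k = \frac{2809}{9}$ ($k = \left(\frac{20}{3} + 11\right)^{2} = \left(\frac{53}{3}\right)^{2} = \frac{2809}{9} \approx 312.11$)
$b{\left(p,L \right)} = \frac{\frac{2809}{9} + L}{793 + p}$ ($b{\left(p,L \right)} = \frac{L + \frac{2809}{9}}{p + 793} = \frac{\frac{2809}{9} + L}{793 + p}$)
$\frac{1}{b{\left(R{\left(6 \right)},658 \right)}} = \frac{1}{\frac{1}{793 + 6} \left(\frac{2809}{9} + 658\right)} = \frac{1}{\frac{1}{799} \cdot \frac{8731}{9}} = \frac{1}{\frac{8731}{7191}} = \frac{7191}{8731}$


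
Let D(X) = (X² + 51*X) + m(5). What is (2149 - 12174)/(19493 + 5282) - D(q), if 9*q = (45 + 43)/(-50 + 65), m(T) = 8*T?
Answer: -1337848609/18060975 ≈ -74.074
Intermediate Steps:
q = 88/135 (q = ((45 + 43)/(-50 + 65))/9 = (88/15)/9 = (88*(1/15))/9 = (⅑)*(88/15) = 88/135 ≈ 0.65185)
D(X) = 40 + X² + 51*X (D(X) = (X² + 51*X) + 8*5 = (X² + 51*X) + 40 = 40 + X² + 51*X)
(2149 - 12174)/(19493 + 5282) - D(q) = (2149 - 12174)/(19493 + 5282) - (40 + (88/135)² + 51*(88/135)) = -10025/24775 - (40 + 7744/18225 + 1496/45) = -10025*1/24775 - 1*1342624/18225 = -401/991 - 1342624/18225 = -1337848609/18060975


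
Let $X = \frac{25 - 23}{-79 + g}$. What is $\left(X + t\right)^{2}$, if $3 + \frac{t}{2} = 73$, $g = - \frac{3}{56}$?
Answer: $\frac{383988430224}{19598329} \approx 19593.0$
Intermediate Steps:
$g = - \frac{3}{56}$ ($g = \left(-3\right) \frac{1}{56} = - \frac{3}{56} \approx -0.053571$)
$X = - \frac{112}{4427}$ ($X = \frac{25 - 23}{-79 - \frac{3}{56}} = \frac{2}{- \frac{4427}{56}} = 2 \left(- \frac{56}{4427}\right) = - \frac{112}{4427} \approx -0.025299$)
$t = 140$ ($t = -6 + 2 \cdot 73 = -6 + 146 = 140$)
$\left(X + t\right)^{2} = \left(- \frac{112}{4427} + 140\right)^{2} = \left(\frac{619668}{4427}\right)^{2} = \frac{383988430224}{19598329}$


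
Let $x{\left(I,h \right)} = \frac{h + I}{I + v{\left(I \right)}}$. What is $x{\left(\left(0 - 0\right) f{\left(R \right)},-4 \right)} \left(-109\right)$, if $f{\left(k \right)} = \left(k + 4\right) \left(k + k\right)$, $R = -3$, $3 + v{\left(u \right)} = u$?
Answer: $- \frac{436}{3} \approx -145.33$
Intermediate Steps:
$v{\left(u \right)} = -3 + u$
$f{\left(k \right)} = 2 k \left(4 + k\right)$ ($f{\left(k \right)} = \left(4 + k\right) 2 k = 2 k \left(4 + k\right)$)
$x{\left(I,h \right)} = \frac{I + h}{-3 + 2 I}$ ($x{\left(I,h \right)} = \frac{h + I}{I + \left(-3 + I\right)} = \frac{I + h}{-3 + 2 I}$)
$x{\left(\left(0 - 0\right) f{\left(R \right)},-4 \right)} \left(-109\right) = \frac{\left(0 - 0\right) 2 \left(-3\right) \left(4 - 3\right) - 4}{-3 + 2 \left(0 - 0\right) 2 \left(-3\right) \left(4 - 3\right)} \left(-109\right) = \frac{\left(0 + 0\right) 2 \left(-3\right) 1 - 4}{-3 + 2 \left(0 + 0\right) 2 \left(-3\right) 1} \left(-109\right) = \frac{0 \left(-6\right) - 4}{-3 + 2 \cdot 0 \left(-6\right)} \left(-109\right) = \frac{0 - 4}{-3 + 2 \cdot 0} \left(-109\right) = \frac{1}{-3 + 0} \left(-4\right) \left(-109\right) = \frac{1}{-3} \left(-4\right) \left(-109\right) = \left(- \frac{1}{3}\right) \left(-4\right) \left(-109\right) = \frac{4}{3} \left(-109\right) = - \frac{436}{3}$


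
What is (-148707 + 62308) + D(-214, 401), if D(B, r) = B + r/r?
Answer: -86612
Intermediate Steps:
D(B, r) = 1 + B (D(B, r) = B + 1 = 1 + B)
(-148707 + 62308) + D(-214, 401) = (-148707 + 62308) + (1 - 214) = -86399 - 213 = -86612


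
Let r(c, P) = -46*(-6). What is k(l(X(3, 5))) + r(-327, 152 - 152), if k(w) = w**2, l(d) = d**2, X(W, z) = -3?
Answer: 357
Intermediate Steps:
r(c, P) = 276
k(l(X(3, 5))) + r(-327, 152 - 152) = ((-3)**2)**2 + 276 = 9**2 + 276 = 81 + 276 = 357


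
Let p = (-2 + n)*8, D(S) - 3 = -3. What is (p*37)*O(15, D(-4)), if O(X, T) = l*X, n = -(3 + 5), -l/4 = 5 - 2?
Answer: 532800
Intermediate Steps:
D(S) = 0 (D(S) = 3 - 3 = 0)
l = -12 (l = -4*(5 - 2) = -4*3 = -12)
n = -8 (n = -1*8 = -8)
p = -80 (p = (-2 - 8)*8 = -10*8 = -80)
O(X, T) = -12*X
(p*37)*O(15, D(-4)) = (-80*37)*(-12*15) = -2960*(-180) = 532800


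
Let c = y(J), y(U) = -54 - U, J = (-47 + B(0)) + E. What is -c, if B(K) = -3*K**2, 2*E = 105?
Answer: 119/2 ≈ 59.500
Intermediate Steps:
E = 105/2 (E = (1/2)*105 = 105/2 ≈ 52.500)
J = 11/2 (J = (-47 - 3*0**2) + 105/2 = (-47 - 3*0) + 105/2 = (-47 + 0) + 105/2 = -47 + 105/2 = 11/2 ≈ 5.5000)
c = -119/2 (c = -54 - 1*11/2 = -54 - 11/2 = -119/2 ≈ -59.500)
-c = -1*(-119/2) = 119/2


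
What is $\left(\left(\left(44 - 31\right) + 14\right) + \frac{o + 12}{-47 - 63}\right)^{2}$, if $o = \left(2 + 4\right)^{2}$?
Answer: $\frac{2134521}{3025} \approx 705.63$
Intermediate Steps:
$o = 36$ ($o = 6^{2} = 36$)
$\left(\left(\left(44 - 31\right) + 14\right) + \frac{o + 12}{-47 - 63}\right)^{2} = \left(\left(\left(44 - 31\right) + 14\right) + \frac{36 + 12}{-47 - 63}\right)^{2} = \left(\left(13 + 14\right) + \frac{48}{-110}\right)^{2} = \left(27 + 48 \left(- \frac{1}{110}\right)\right)^{2} = \left(27 - \frac{24}{55}\right)^{2} = \left(\frac{1461}{55}\right)^{2} = \frac{2134521}{3025}$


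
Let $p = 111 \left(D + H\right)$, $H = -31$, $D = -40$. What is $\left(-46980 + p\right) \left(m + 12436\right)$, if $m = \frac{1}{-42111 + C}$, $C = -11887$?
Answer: $- \frac{36840210826347}{53998} \approx -6.8225 \cdot 10^{8}$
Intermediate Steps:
$p = -7881$ ($p = 111 \left(-40 - 31\right) = 111 \left(-71\right) = -7881$)
$m = - \frac{1}{53998}$ ($m = \frac{1}{-42111 - 11887} = \frac{1}{-53998} = - \frac{1}{53998} \approx -1.8519 \cdot 10^{-5}$)
$\left(-46980 + p\right) \left(m + 12436\right) = \left(-46980 - 7881\right) \left(- \frac{1}{53998} + 12436\right) = \left(-54861\right) \frac{671519127}{53998} = - \frac{36840210826347}{53998}$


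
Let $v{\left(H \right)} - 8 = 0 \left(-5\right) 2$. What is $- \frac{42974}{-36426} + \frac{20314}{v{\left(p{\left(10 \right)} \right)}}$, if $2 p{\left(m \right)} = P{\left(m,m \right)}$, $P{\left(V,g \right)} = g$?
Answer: $\frac{185075389}{72852} \approx 2540.4$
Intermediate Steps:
$p{\left(m \right)} = \frac{m}{2}$
$v{\left(H \right)} = 8$ ($v{\left(H \right)} = 8 + 0 \left(-5\right) 2 = 8 + 0 \cdot 2 = 8 + 0 = 8$)
$- \frac{42974}{-36426} + \frac{20314}{v{\left(p{\left(10 \right)} \right)}} = - \frac{42974}{-36426} + \frac{20314}{8} = \left(-42974\right) \left(- \frac{1}{36426}\right) + 20314 \cdot \frac{1}{8} = \frac{21487}{18213} + \frac{10157}{4} = \frac{185075389}{72852}$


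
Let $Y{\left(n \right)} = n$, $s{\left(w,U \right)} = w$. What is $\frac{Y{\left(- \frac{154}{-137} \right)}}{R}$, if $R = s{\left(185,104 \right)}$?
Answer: $\frac{154}{25345} \approx 0.0060761$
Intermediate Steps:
$R = 185$
$\frac{Y{\left(- \frac{154}{-137} \right)}}{R} = \frac{\left(-154\right) \frac{1}{-137}}{185} = \left(-154\right) \left(- \frac{1}{137}\right) \frac{1}{185} = \frac{154}{137} \cdot \frac{1}{185} = \frac{154}{25345}$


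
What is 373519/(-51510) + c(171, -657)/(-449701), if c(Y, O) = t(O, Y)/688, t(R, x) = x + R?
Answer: -1699479706259/234366173160 ≈ -7.2514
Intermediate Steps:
t(R, x) = R + x
c(Y, O) = O/688 + Y/688 (c(Y, O) = (O + Y)/688 = (O + Y)*(1/688) = O/688 + Y/688)
373519/(-51510) + c(171, -657)/(-449701) = 373519/(-51510) + ((1/688)*(-657) + (1/688)*171)/(-449701) = 373519*(-1/51510) + (-657/688 + 171/688)*(-1/449701) = -373519/51510 - 243/344*(-1/449701) = -373519/51510 + 243/154697144 = -1699479706259/234366173160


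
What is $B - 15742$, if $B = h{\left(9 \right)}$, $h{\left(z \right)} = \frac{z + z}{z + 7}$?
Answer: $- \frac{125927}{8} \approx -15741.0$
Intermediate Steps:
$h{\left(z \right)} = \frac{2 z}{7 + z}$
$B = \frac{9}{8}$ ($B = 2 \cdot 9 \frac{1}{7 + 9} = 2 \cdot 9 \cdot \frac{1}{16} = \frac{9}{8} \approx 1.125$)
$B - 15742 = \frac{9}{8} - 15742 = - \frac{125927}{8}$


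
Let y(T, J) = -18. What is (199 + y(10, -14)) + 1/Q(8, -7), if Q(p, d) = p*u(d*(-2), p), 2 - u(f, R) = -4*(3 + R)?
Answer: 66609/368 ≈ 181.00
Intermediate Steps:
u(f, R) = 14 + 4*R (u(f, R) = 2 - (-4)*(3 + R) = 2 - (-12 - 4*R) = 2 + (12 + 4*R) = 14 + 4*R)
Q(p, d) = p*(14 + 4*p)
(199 + y(10, -14)) + 1/Q(8, -7) = (199 - 18) + 1/(2*8*(7 + 2*8)) = 181 + 1/(2*8*(7 + 16)) = 181 + 1/(2*8*23) = 181 + 1/368 = 66609/368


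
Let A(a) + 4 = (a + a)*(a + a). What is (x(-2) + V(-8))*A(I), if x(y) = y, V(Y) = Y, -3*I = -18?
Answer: -1400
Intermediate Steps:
I = 6 (I = -⅓*(-18) = 6)
A(a) = -4 + 4*a² (A(a) = -4 + (a + a)*(a + a) = -4 + (2*a)*(2*a) = -4 + 4*a²)
(x(-2) + V(-8))*A(I) = (-2 - 8)*(-4 + 4*6²) = -10*(-4 + 4*36) = -10*(-4 + 144) = -10*140 = -1400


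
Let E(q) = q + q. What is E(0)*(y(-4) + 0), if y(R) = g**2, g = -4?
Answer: 0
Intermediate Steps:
E(q) = 2*q
y(R) = 16 (y(R) = (-4)**2 = 16)
E(0)*(y(-4) + 0) = (2*0)*(16 + 0) = 0*16 = 0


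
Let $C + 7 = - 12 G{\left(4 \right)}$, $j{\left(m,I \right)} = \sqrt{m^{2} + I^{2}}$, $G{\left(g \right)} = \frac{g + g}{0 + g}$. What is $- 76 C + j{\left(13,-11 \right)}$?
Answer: $2356 + \sqrt{290} \approx 2373.0$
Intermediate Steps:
$G{\left(g \right)} = 2$ ($G{\left(g \right)} = \frac{2 g}{g} = 2$)
$j{\left(m,I \right)} = \sqrt{I^{2} + m^{2}}$
$C = -31$ ($C = -7 - 24 = -31$)
$- 76 C + j{\left(13,-11 \right)} = \left(-76\right) \left(-31\right) + \sqrt{\left(-11\right)^{2} + 13^{2}} = 2356 + \sqrt{121 + 169} = 2356 + \sqrt{290}$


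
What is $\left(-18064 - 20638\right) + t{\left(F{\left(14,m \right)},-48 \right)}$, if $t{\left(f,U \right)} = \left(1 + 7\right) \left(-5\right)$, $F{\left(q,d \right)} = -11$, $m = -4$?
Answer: $-38742$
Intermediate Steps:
$t{\left(f,U \right)} = -40$ ($t{\left(f,U \right)} = 8 \left(-5\right) = -40$)
$\left(-18064 - 20638\right) + t{\left(F{\left(14,m \right)},-48 \right)} = \left(-18064 - 20638\right) - 40 = -38702 - 40 = -38742$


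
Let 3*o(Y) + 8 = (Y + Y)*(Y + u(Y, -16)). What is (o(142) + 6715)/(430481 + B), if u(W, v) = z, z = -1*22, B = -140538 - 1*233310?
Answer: 54217/169899 ≈ 0.31911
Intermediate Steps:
B = -373848 (B = -140538 - 233310 = -373848)
z = -22
u(W, v) = -22
o(Y) = -8/3 + 2*Y*(-22 + Y)/3 (o(Y) = -8/3 + ((Y + Y)*(Y - 22))/3 = -8/3 + ((2*Y)*(-22 + Y))/3 = -8/3 + (2*Y*(-22 + Y))/3 = -8/3 + 2*Y*(-22 + Y)/3)
(o(142) + 6715)/(430481 + B) = ((-8/3 - 44/3*142 + (2/3)*142**2) + 6715)/(430481 - 373848) = ((-8/3 - 6248/3 + (2/3)*20164) + 6715)/56633 = ((-8/3 - 6248/3 + 40328/3) + 6715)*(1/56633) = (34072/3 + 6715)*(1/56633) = (54217/3)*(1/56633) = 54217/169899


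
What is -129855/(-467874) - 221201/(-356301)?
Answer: 1512744071/1683878526 ≈ 0.89837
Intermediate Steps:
-129855/(-467874) - 221201/(-356301) = -129855*(-1/467874) - 221201*(-1/356301) = 3935/14178 + 221201/356301 = 1512744071/1683878526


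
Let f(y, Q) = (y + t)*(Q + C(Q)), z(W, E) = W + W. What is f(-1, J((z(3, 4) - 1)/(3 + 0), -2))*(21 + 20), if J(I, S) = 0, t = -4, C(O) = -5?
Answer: 1025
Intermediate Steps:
z(W, E) = 2*W
f(y, Q) = (-5 + Q)*(-4 + y) (f(y, Q) = (y - 4)*(Q - 5) = (-4 + y)*(-5 + Q) = (-5 + Q)*(-4 + y))
f(-1, J((z(3, 4) - 1)/(3 + 0), -2))*(21 + 20) = (20 - 5*(-1) - 4*0 + 0*(-1))*(21 + 20) = (20 + 5 + 0 + 0)*41 = 25*41 = 1025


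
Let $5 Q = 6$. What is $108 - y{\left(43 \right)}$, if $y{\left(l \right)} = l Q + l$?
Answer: $\frac{67}{5} \approx 13.4$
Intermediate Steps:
$Q = \frac{6}{5}$ ($Q = \frac{1}{5} \cdot 6 = \frac{6}{5} \approx 1.2$)
$y{\left(l \right)} = \frac{11 l}{5}$ ($y{\left(l \right)} = l \frac{6}{5} + l = \frac{6 l}{5} + l = \frac{11 l}{5}$)
$108 - y{\left(43 \right)} = 108 - \frac{11}{5} \cdot 43 = 108 - \frac{473}{5} = \frac{67}{5}$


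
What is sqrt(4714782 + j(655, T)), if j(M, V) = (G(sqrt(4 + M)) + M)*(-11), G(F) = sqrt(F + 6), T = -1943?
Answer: sqrt(4707577 - 11*sqrt(6 + sqrt(659))) ≈ 2169.7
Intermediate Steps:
G(F) = sqrt(6 + F)
j(M, V) = -11*M - 11*sqrt(6 + sqrt(4 + M)) (j(M, V) = (sqrt(6 + sqrt(4 + M)) + M)*(-11) = (M + sqrt(6 + sqrt(4 + M)))*(-11) = -11*M - 11*sqrt(6 + sqrt(4 + M)))
sqrt(4714782 + j(655, T)) = sqrt(4714782 + (-11*655 - 11*sqrt(6 + sqrt(4 + 655)))) = sqrt(4714782 + (-7205 - 11*sqrt(6 + sqrt(659)))) = sqrt(4707577 - 11*sqrt(6 + sqrt(659)))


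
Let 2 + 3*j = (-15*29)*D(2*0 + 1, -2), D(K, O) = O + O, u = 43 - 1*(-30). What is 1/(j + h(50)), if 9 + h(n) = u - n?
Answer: 3/1780 ≈ 0.0016854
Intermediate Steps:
u = 73 (u = 43 + 30 = 73)
D(K, O) = 2*O
h(n) = 64 - n (h(n) = -9 + (73 - n) = 64 - n)
j = 1738/3 (j = -2/3 + ((-15*29)*(2*(-2)))/3 = -2/3 + (-435*(-4))/3 = -2/3 + (1/3)*1740 = -2/3 + 580 = 1738/3 ≈ 579.33)
1/(j + h(50)) = 1/(1738/3 + (64 - 1*50)) = 1/(1738/3 + (64 - 50)) = 1/(1738/3 + 14) = 1/(1780/3) = 3/1780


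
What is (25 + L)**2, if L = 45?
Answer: 4900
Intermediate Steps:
(25 + L)**2 = (25 + 45)**2 = 70**2 = 4900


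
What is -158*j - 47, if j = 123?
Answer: -19481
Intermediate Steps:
-158*j - 47 = -158*123 - 47 = -19434 - 47 = -19481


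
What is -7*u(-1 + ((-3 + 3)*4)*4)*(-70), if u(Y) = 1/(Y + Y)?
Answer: -245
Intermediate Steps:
u(Y) = 1/(2*Y)
-7*u(-1 + ((-3 + 3)*4)*4)*(-70) = -7/(2*(-1 + ((-3 + 3)*4)*4))*(-70) = -7/(2*(-1 + (0*4)*4))*(-70) = -7/(2*(-1 + 0*4))*(-70) = -7/(2*(-1 + 0))*(-70) = -7/(2*(-1))*(-70) = -7*(-1)/2*(-70) = -7*(-½)*(-70) = (7/2)*(-70) = -245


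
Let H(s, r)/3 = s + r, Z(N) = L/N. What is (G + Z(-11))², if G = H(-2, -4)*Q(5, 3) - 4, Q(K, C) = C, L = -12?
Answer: 391876/121 ≈ 3238.6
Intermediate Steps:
Z(N) = -12/N
H(s, r) = 3*r + 3*s (H(s, r) = 3*(s + r) = 3*(r + s) = 3*r + 3*s)
G = -58 (G = (3*(-4) + 3*(-2))*3 - 4 = (-12 - 6)*3 - 4 = -18*3 - 4 = -54 - 4 = -58)
(G + Z(-11))² = (-58 - 12/(-11))² = (-58 - 12*(-1/11))² = (-58 + 12/11)² = (-626/11)² = 391876/121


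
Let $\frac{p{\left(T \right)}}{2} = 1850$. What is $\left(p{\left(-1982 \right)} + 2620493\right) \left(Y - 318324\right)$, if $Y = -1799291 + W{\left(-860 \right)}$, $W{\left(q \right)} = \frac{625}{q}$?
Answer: $- \frac{955809567091665}{172} \approx -5.557 \cdot 10^{12}$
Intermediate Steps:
$p{\left(T \right)} = 3700$ ($p{\left(T \right)} = 2 \cdot 1850 = 3700$)
$Y = - \frac{309478177}{172}$ ($Y = -1799291 + \frac{625}{-860} = -1799291 + 625 \left(- \frac{1}{860}\right) = -1799291 - \frac{125}{172} = - \frac{309478177}{172} \approx -1.7993 \cdot 10^{6}$)
$\left(p{\left(-1982 \right)} + 2620493\right) \left(Y - 318324\right) = \left(3700 + 2620493\right) \left(- \frac{309478177}{172} - 318324\right) = 2624193 \left(- \frac{364229905}{172}\right) = - \frac{955809567091665}{172}$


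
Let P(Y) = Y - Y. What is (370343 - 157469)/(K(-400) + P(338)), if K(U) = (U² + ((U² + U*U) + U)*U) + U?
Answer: -106437/63840200 ≈ -0.0016672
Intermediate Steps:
P(Y) = 0
K(U) = U + U² + U*(U + 2*U²) (K(U) = (U² + ((U² + U²) + U)*U) + U = (U² + (2*U² + U)*U) + U = (U² + (U + 2*U²)*U) + U = (U² + U*(U + 2*U²)) + U = U + U² + U*(U + 2*U²))
(370343 - 157469)/(K(-400) + P(338)) = (370343 - 157469)/(-400*(1 + 2*(-400) + 2*(-400)²) + 0) = 212874/(-400*(1 - 800 + 2*160000) + 0) = 212874/(-400*(1 - 800 + 320000) + 0) = 212874/(-400*319201 + 0) = 212874/(-127680400 + 0) = 212874/(-127680400) = 212874*(-1/127680400) = -106437/63840200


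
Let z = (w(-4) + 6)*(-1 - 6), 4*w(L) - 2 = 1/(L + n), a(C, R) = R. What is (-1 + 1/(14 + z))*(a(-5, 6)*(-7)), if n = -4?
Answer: 6198/143 ≈ 43.343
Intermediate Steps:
w(L) = ½ + 1/(4*(-4 + L)) (w(L) = ½ + 1/(4*(L - 4)) = ½ + 1/(4*(-4 + L)))
z = -1449/32 (z = ((-7 + 2*(-4))/(4*(-4 - 4)) + 6)*(-1 - 6) = ((¼)*(-7 - 8)/(-8) + 6)*(-7) = ((¼)*(-⅛)*(-15) + 6)*(-7) = (15/32 + 6)*(-7) = (207/32)*(-7) = -1449/32 ≈ -45.281)
(-1 + 1/(14 + z))*(a(-5, 6)*(-7)) = (-1 + 1/(14 - 1449/32))*(6*(-7)) = (-1 + 1/(-1001/32))*(-42) = (-1 - 32/1001)*(-42) = -1033/1001*(-42) = 6198/143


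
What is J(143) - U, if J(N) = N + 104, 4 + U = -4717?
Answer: 4968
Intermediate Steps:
U = -4721 (U = -4 - 4717 = -4721)
J(N) = 104 + N
J(143) - U = (104 + 143) - 1*(-4721) = 247 + 4721 = 4968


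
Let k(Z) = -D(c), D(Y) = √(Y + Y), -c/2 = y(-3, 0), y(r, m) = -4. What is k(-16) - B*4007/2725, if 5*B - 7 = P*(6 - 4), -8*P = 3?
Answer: -12727/2180 ≈ -5.8381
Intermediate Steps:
P = -3/8 (P = -⅛*3 = -3/8 ≈ -0.37500)
c = 8 (c = -2*(-4) = 8)
D(Y) = √2*√Y (D(Y) = √(2*Y) = √2*√Y)
B = 5/4 (B = 7/5 + (-3*(6 - 4)/8)/5 = 7/5 + (-3/8*2)/5 = 7/5 + (⅕)*(-¾) = 7/5 - 3/20 = 5/4 ≈ 1.2500)
k(Z) = -4 (k(Z) = -√2*√8 = -√2*2*√2 = -1*4 = -4)
k(-16) - B*4007/2725 = -4 - 5*4007/2725/4 = -4 - 5*4007*(1/2725)/4 = -4 - 5*4007/(4*2725) = -4 - 1*4007/2180 = -4 - 4007/2180 = -12727/2180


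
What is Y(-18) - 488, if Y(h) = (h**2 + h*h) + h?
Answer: 142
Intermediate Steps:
Y(h) = h + 2*h**2 (Y(h) = (h**2 + h**2) + h = 2*h**2 + h = h + 2*h**2)
Y(-18) - 488 = -18*(1 + 2*(-18)) - 488 = -18*(1 - 36) - 488 = -18*(-35) - 488 = 630 - 488 = 142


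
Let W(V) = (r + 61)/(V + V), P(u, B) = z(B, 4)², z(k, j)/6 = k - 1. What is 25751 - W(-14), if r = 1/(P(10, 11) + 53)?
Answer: 1317069059/51142 ≈ 25753.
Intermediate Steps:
z(k, j) = -6 + 6*k (z(k, j) = 6*(k - 1) = 6*(-1 + k) = -6 + 6*k)
P(u, B) = (-6 + 6*B)²
r = 1/3653 (r = 1/(36*(-1 + 11)² + 53) = 1/(36*10² + 53) = 1/(36*100 + 53) = 1/(3600 + 53) = 1/3653 ≈ 0.00027375)
W(V) = 111417/(3653*V) (W(V) = (1/3653 + 61)/(V + V) = 222834/(3653*((2*V))) = 222834*(1/(2*V))/3653 = 111417/(3653*V))
25751 - W(-14) = 25751 - 111417/(3653*(-14)) = 25751 - 111417*(-1)/(3653*14) = 25751 - 1*(-111417/51142) = 25751 + 111417/51142 = 1317069059/51142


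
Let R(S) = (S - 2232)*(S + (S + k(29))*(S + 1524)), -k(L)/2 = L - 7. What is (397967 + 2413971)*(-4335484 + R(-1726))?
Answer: -3972276612219648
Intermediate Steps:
k(L) = 14 - 2*L (k(L) = -2*(L - 7) = -2*(-7 + L) = 14 - 2*L)
R(S) = (-2232 + S)*(S + (-44 + S)*(1524 + S)) (R(S) = (S - 2232)*(S + (S + (14 - 2*29))*(S + 1524)) = (-2232 + S)*(S + (S + (14 - 58))*(1524 + S)) = (-2232 + S)*(S + (S - 44)*(1524 + S)) = (-2232 + S)*(S + (-44 + S)*(1524 + S)))
(397967 + 2413971)*(-4335484 + R(-1726)) = (397967 + 2413971)*(-4335484 + (149668992 + (-1726)**3 - 3372648*(-1726) - 751*(-1726)**2)) = 2811938*(-4335484 + (149668992 - 5141885176 + 5821190448 - 751*2979076)) = 2811938*(-4335484 + (149668992 - 5141885176 + 5821190448 - 2237286076)) = 2811938*(-4335484 - 1408311812) = 2811938*(-1412647296) = -3972276612219648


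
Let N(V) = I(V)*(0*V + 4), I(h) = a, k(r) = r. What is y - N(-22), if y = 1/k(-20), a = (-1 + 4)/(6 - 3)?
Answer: -81/20 ≈ -4.0500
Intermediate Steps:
a = 1 (a = 3/3 = 3*(⅓) = 1)
I(h) = 1
N(V) = 4 (N(V) = 1*(0*V + 4) = 1*(0 + 4) = 1*4 = 4)
y = -1/20 (y = 1/(-20) = -1/20 ≈ -0.050000)
y - N(-22) = -1/20 - 1*4 = -1/20 - 4 = -81/20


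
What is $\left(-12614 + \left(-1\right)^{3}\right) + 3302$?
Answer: $-9313$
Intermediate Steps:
$\left(-12614 + \left(-1\right)^{3}\right) + 3302 = \left(-12614 - 1\right) + 3302 = -12615 + 3302 = -9313$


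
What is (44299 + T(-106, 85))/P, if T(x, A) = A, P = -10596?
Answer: -11096/2649 ≈ -4.1888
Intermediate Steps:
(44299 + T(-106, 85))/P = (44299 + 85)/(-10596) = 44384*(-1/10596) = -11096/2649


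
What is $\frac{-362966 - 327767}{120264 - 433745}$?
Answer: $\frac{690733}{313481} \approx 2.2034$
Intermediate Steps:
$\frac{-362966 - 327767}{120264 - 433745} = - \frac{690733}{120264 - 433745} = - \frac{690733}{-313481} = \left(-690733\right) \left(- \frac{1}{313481}\right) = \frac{690733}{313481}$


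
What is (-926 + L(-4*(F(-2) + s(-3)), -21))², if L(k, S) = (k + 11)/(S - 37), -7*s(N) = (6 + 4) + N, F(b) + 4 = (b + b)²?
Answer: 2881005625/3364 ≈ 8.5642e+5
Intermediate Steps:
F(b) = -4 + 4*b² (F(b) = -4 + (b + b)² = -4 + (2*b)² = -4 + 4*b²)
s(N) = -10/7 - N/7 (s(N) = -((6 + 4) + N)/7 = -(10 + N)/7 = -10/7 - N/7)
L(k, S) = (11 + k)/(-37 + S)
(-926 + L(-4*(F(-2) + s(-3)), -21))² = (-926 + (11 - 4*((-4 + 4*(-2)²) + (-10/7 - ⅐*(-3))))/(-37 - 21))² = (-926 + (11 - 4*((-4 + 4*4) + (-10/7 + 3/7)))/(-58))² = (-926 - (11 - 4*((-4 + 16) - 1))/58)² = (-926 - (11 - 4*(12 - 1))/58)² = (-926 - (11 - 4*11)/58)² = (-926 - (11 - 44)/58)² = (-926 - 1/58*(-33))² = (-926 + 33/58)² = (-53675/58)² = 2881005625/3364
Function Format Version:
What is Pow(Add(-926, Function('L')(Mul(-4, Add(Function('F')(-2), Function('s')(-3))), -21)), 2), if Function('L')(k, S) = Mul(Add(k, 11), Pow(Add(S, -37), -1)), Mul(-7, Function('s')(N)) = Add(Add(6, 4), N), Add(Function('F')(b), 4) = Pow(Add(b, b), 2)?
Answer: Rational(2881005625, 3364) ≈ 8.5642e+5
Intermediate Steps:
Function('F')(b) = Add(-4, Mul(4, Pow(b, 2))) (Function('F')(b) = Add(-4, Pow(Add(b, b), 2)) = Add(-4, Pow(Mul(2, b), 2)) = Add(-4, Mul(4, Pow(b, 2))))
Function('s')(N) = Add(Rational(-10, 7), Mul(Rational(-1, 7), N)) (Function('s')(N) = Mul(Rational(-1, 7), Add(Add(6, 4), N)) = Mul(Rational(-1, 7), Add(10, N)) = Add(Rational(-10, 7), Mul(Rational(-1, 7), N)))
Function('L')(k, S) = Mul(Pow(Add(-37, S), -1), Add(11, k)) (Function('L')(k, S) = Mul(Add(11, k), Pow(Add(-37, S), -1)) = Mul(Pow(Add(-37, S), -1), Add(11, k)))
Pow(Add(-926, Function('L')(Mul(-4, Add(Function('F')(-2), Function('s')(-3))), -21)), 2) = Pow(Add(-926, Mul(Pow(Add(-37, -21), -1), Add(11, Mul(-4, Add(Add(-4, Mul(4, Pow(-2, 2))), Add(Rational(-10, 7), Mul(Rational(-1, 7), -3))))))), 2) = Pow(Add(-926, Mul(Pow(-58, -1), Add(11, Mul(-4, Add(Add(-4, Mul(4, 4)), Add(Rational(-10, 7), Rational(3, 7))))))), 2) = Pow(Add(-926, Mul(Rational(-1, 58), Add(11, Mul(-4, Add(Add(-4, 16), -1))))), 2) = Pow(Add(-926, Mul(Rational(-1, 58), Add(11, Mul(-4, Add(12, -1))))), 2) = Pow(Add(-926, Mul(Rational(-1, 58), Add(11, Mul(-4, 11)))), 2) = Pow(Add(-926, Mul(Rational(-1, 58), Add(11, -44))), 2) = Pow(Add(-926, Mul(Rational(-1, 58), -33)), 2) = Pow(Add(-926, Rational(33, 58)), 2) = Pow(Rational(-53675, 58), 2) = Rational(2881005625, 3364)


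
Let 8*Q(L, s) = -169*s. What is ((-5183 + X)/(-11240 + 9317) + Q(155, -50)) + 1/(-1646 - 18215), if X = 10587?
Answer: 160934847107/152770812 ≈ 1053.4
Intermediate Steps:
Q(L, s) = -169*s/8 (Q(L, s) = (-169*s)/8 = -169*s/8)
((-5183 + X)/(-11240 + 9317) + Q(155, -50)) + 1/(-1646 - 18215) = ((-5183 + 10587)/(-11240 + 9317) - 169/8*(-50)) + 1/(-1646 - 18215) = (5404/(-1923) + 4225/4) + 1/(-19861) = (5404*(-1/1923) + 4225/4) - 1/19861 = (-5404/1923 + 4225/4) - 1/19861 = 8103059/7692 - 1/19861 = 160934847107/152770812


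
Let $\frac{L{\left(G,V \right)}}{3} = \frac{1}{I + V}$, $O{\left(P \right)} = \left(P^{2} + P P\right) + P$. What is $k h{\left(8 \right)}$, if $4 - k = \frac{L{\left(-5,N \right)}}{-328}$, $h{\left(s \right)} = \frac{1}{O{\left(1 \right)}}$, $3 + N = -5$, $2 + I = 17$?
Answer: $\frac{9187}{6888} \approx 1.3338$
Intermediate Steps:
$I = 15$ ($I = -2 + 17 = 15$)
$O{\left(P \right)} = P + 2 P^{2}$ ($O{\left(P \right)} = \left(P^{2} + P^{2}\right) + P = 2 P^{2} + P = P + 2 P^{2}$)
$N = -8$ ($N = -3 - 5 = -8$)
$L{\left(G,V \right)} = \frac{3}{15 + V}$
$h{\left(s \right)} = \frac{1}{3}$ ($h{\left(s \right)} = \frac{1}{1 \left(1 + 2 \cdot 1\right)} = \frac{1}{1 \left(1 + 2\right)} = \frac{1}{1 \cdot 3} = \frac{1}{3}$)
$k = \frac{9187}{2296}$ ($k = 4 - \frac{3 \frac{1}{15 - 8}}{-328} = 4 - \frac{3}{7} \left(- \frac{1}{328}\right) = 4 - - \frac{3}{2296} = 4 + \frac{3}{2296} = \frac{9187}{2296} \approx 4.0013$)
$k h{\left(8 \right)} = \frac{9187}{2296} \cdot \frac{1}{3} = \frac{9187}{6888}$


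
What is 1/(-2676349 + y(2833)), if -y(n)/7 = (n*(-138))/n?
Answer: -1/2675383 ≈ -3.7378e-7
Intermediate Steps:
y(n) = 966 (y(n) = -7*n*(-138)/n = -7*(-138*n)/n = -7*(-138) = 966)
1/(-2676349 + y(2833)) = 1/(-2676349 + 966) = 1/(-2675383) = -1/2675383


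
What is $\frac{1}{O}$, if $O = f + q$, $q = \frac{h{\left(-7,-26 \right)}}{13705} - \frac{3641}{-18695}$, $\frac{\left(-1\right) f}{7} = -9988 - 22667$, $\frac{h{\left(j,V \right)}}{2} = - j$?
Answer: $\frac{51242995}{11713390044402} \approx 4.3747 \cdot 10^{-6}$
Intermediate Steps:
$h{\left(j,V \right)} = - 2 j$ ($h{\left(j,V \right)} = 2 \left(- j\right) = - 2 j$)
$f = 228585$ ($f = - 7 \left(-9988 - 22667\right) = \left(-7\right) \left(-32655\right) = 228585$)
$q = \frac{10032327}{51242995}$ ($q = \frac{\left(-2\right) \left(-7\right)}{13705} - \frac{3641}{-18695} = 14 \cdot \frac{1}{13705} - - \frac{3641}{18695} = \frac{14}{13705} + \frac{3641}{18695} = \frac{10032327}{51242995} \approx 0.19578$)
$O = \frac{11713390044402}{51242995}$ ($O = 228585 + \frac{10032327}{51242995} = \frac{11713390044402}{51242995} \approx 2.2859 \cdot 10^{5}$)
$\frac{1}{O} = \frac{1}{\frac{11713390044402}{51242995}} = \frac{51242995}{11713390044402}$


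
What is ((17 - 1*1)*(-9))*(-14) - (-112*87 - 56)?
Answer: 11816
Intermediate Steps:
((17 - 1*1)*(-9))*(-14) - (-112*87 - 56) = ((17 - 1)*(-9))*(-14) - (-9744 - 56) = (16*(-9))*(-14) - 1*(-9800) = -144*(-14) + 9800 = 2016 + 9800 = 11816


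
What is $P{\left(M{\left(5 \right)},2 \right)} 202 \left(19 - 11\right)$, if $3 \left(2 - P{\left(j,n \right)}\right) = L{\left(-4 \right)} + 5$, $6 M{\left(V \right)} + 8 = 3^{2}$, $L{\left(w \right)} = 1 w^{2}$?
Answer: $-8080$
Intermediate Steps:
$L{\left(w \right)} = w^{2}$
$M{\left(V \right)} = \frac{1}{6}$ ($M{\left(V \right)} = - \frac{4}{3} + \frac{3^{2}}{6} = - \frac{4}{3} + \frac{1}{6} \cdot 9 = - \frac{4}{3} + \frac{3}{2} = \frac{1}{6}$)
$P{\left(j,n \right)} = -5$ ($P{\left(j,n \right)} = 2 - \frac{\left(-4\right)^{2} + 5}{3} = 2 - \frac{16 + 5}{3} = 2 - 7 = -5$)
$P{\left(M{\left(5 \right)},2 \right)} 202 \left(19 - 11\right) = \left(-5\right) 202 \left(19 - 11\right) = \left(-1010\right) 8 = -8080$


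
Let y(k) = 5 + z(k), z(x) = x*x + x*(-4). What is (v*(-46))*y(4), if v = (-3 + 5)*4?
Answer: -1840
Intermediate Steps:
z(x) = x**2 - 4*x
v = 8 (v = 2*4 = 8)
y(k) = 5 + k*(-4 + k)
(v*(-46))*y(4) = (8*(-46))*(5 + 4*(-4 + 4)) = -368*(5 + 4*0) = -368*(5 + 0) = -368*5 = -1840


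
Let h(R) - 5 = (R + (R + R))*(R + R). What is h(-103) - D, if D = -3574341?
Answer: 3638000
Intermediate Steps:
h(R) = 5 + 6*R² (h(R) = 5 + (R + (R + R))*(R + R) = 5 + (R + 2*R)*(2*R) = 5 + (3*R)*(2*R) = 5 + 6*R²)
h(-103) - D = (5 + 6*(-103)²) - 1*(-3574341) = (5 + 6*10609) + 3574341 = (5 + 63654) + 3574341 = 63659 + 3574341 = 3638000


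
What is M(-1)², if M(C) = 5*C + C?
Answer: 36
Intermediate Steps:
M(C) = 6*C
M(-1)² = (6*(-1))² = (-6)² = 36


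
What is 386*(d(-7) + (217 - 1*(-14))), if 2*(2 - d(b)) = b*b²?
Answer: 156137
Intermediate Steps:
d(b) = 2 - b³/2 (d(b) = 2 - b*b²/2 = 2 - b³/2)
386*(d(-7) + (217 - 1*(-14))) = 386*((2 - ½*(-7)³) + (217 - 1*(-14))) = 386*((2 - ½*(-343)) + (217 + 14)) = 386*((2 + 343/2) + 231) = 386*(347/2 + 231) = 386*(809/2) = 156137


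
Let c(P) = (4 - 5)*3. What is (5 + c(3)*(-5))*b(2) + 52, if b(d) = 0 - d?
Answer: 12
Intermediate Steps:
b(d) = -d
c(P) = -3 (c(P) = -1*3 = -3)
(5 + c(3)*(-5))*b(2) + 52 = (5 - 3*(-5))*(-1*2) + 52 = (5 + 15)*(-2) + 52 = 20*(-2) + 52 = -40 + 52 = 12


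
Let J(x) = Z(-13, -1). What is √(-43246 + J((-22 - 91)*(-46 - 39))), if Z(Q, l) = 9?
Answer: I*√43237 ≈ 207.94*I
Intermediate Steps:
J(x) = 9
√(-43246 + J((-22 - 91)*(-46 - 39))) = √(-43246 + 9) = √(-43237) = I*√43237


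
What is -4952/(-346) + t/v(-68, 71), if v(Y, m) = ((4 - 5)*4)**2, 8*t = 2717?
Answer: 786969/22144 ≈ 35.539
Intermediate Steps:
t = 2717/8 (t = (1/8)*2717 = 2717/8 ≈ 339.63)
v(Y, m) = 16 (v(Y, m) = (-1*4)**2 = (-4)**2 = 16)
-4952/(-346) + t/v(-68, 71) = -4952/(-346) + (2717/8)/16 = -4952*(-1/346) + (2717/8)*(1/16) = 2476/173 + 2717/128 = 786969/22144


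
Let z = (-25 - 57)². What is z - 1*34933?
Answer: -28209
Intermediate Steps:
z = 6724 (z = (-82)² = 6724)
z - 1*34933 = 6724 - 1*34933 = 6724 - 34933 = -28209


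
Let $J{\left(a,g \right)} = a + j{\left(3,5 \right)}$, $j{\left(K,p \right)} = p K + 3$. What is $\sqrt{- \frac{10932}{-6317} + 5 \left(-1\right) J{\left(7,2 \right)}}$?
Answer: $\frac{i \sqrt{4919003681}}{6317} \approx 11.103 i$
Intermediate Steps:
$j{\left(K,p \right)} = 3 + K p$ ($j{\left(K,p \right)} = K p + 3 = 3 + K p$)
$J{\left(a,g \right)} = 18 + a$ ($J{\left(a,g \right)} = a + \left(3 + 3 \cdot 5\right) = a + \left(3 + 15\right) = a + 18 = 18 + a$)
$\sqrt{- \frac{10932}{-6317} + 5 \left(-1\right) J{\left(7,2 \right)}} = \sqrt{- \frac{10932}{-6317} + 5 \left(-1\right) \left(18 + 7\right)} = \sqrt{\left(-10932\right) \left(- \frac{1}{6317}\right) - 125} = \sqrt{\frac{10932}{6317} - 125} = \sqrt{- \frac{778693}{6317}} = \frac{i \sqrt{4919003681}}{6317}$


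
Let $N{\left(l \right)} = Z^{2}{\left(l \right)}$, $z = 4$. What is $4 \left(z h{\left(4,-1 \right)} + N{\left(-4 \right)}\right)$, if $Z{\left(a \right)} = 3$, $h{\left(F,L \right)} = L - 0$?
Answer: $20$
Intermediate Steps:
$h{\left(F,L \right)} = L$ ($h{\left(F,L \right)} = L + 0 = L$)
$N{\left(l \right)} = 9$ ($N{\left(l \right)} = 3^{2} = 9$)
$4 \left(z h{\left(4,-1 \right)} + N{\left(-4 \right)}\right) = 4 \left(4 \left(-1\right) + 9\right) = 4 \left(-4 + 9\right) = 4 \cdot 5 = 20$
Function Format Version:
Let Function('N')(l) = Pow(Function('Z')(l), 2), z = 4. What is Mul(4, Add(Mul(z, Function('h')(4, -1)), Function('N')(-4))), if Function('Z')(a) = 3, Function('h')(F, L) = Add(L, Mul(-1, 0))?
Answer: 20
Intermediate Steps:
Function('h')(F, L) = L (Function('h')(F, L) = Add(L, 0) = L)
Function('N')(l) = 9 (Function('N')(l) = Pow(3, 2) = 9)
Mul(4, Add(Mul(z, Function('h')(4, -1)), Function('N')(-4))) = Mul(4, Add(Mul(4, -1), 9)) = Mul(4, Add(-4, 9)) = Mul(4, 5) = 20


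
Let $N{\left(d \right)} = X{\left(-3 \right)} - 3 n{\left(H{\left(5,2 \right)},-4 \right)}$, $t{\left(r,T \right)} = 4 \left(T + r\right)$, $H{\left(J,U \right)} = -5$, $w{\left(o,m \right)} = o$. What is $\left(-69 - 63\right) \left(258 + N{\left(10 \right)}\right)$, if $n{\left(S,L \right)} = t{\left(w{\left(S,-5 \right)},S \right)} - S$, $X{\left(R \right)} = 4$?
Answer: $-48444$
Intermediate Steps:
$t{\left(r,T \right)} = 4 T + 4 r$
$n{\left(S,L \right)} = 7 S$ ($n{\left(S,L \right)} = \left(4 S + 4 S\right) - S = 8 S - S = 7 S$)
$N{\left(d \right)} = 109$ ($N{\left(d \right)} = 4 - 3 \cdot 7 \left(-5\right) = 4 - -105 = 4 + 105 = 109$)
$\left(-69 - 63\right) \left(258 + N{\left(10 \right)}\right) = \left(-69 - 63\right) \left(258 + 109\right) = \left(-132\right) 367 = -48444$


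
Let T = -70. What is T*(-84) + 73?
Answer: 5953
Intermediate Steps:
T*(-84) + 73 = -70*(-84) + 73 = 5880 + 73 = 5953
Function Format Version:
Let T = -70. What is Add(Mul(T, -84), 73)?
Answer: 5953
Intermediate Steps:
Add(Mul(T, -84), 73) = Add(Mul(-70, -84), 73) = Add(5880, 73) = 5953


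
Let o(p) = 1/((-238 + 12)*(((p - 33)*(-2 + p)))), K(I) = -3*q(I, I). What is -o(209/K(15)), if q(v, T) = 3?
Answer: 81/25958812 ≈ 3.1203e-6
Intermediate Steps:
K(I) = -9 (K(I) = -3*3 = -9)
o(p) = -1/(226*(-33 + p)*(-2 + p)) (o(p) = 1/((-226)*(((-33 + p)*(-2 + p)))) = -1/(226*(-33 + p)*(-2 + p)))
-o(209/K(15)) = -(-1)/(14916 - 1653190/(-9) + 226*(209/(-9))**2) = -(-1)/(14916 - 1653190*(-1)/9 + 226*(209*(-1/9))**2) = -(-1)/(14916 - 7910*(-209/9) + 226*(-209/9)**2) = -(-1)/(14916 + 1653190/9 + 226*(43681/81)) = -(-1)/(14916 + 1653190/9 + 9871906/81) = -(-1)/25958812/81 = -(-1)*81/25958812 = -1*(-81/25958812) = 81/25958812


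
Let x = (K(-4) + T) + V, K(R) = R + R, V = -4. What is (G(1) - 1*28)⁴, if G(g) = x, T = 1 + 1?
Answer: 2085136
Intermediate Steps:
T = 2
K(R) = 2*R
x = -10 (x = (2*(-4) + 2) - 4 = (-8 + 2) - 4 = -6 - 4 = -10)
G(g) = -10
(G(1) - 1*28)⁴ = (-10 - 1*28)⁴ = (-10 - 28)⁴ = (-38)⁴ = 2085136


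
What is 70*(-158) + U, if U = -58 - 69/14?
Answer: -155721/14 ≈ -11123.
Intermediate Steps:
U = -881/14 (U = -58 - 69/14 = -881/14 ≈ -62.929)
70*(-158) + U = 70*(-158) - 881/14 = -11060 - 881/14 = -155721/14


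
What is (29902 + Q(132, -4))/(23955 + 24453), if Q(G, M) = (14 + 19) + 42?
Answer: 29977/48408 ≈ 0.61926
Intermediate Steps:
Q(G, M) = 75 (Q(G, M) = 33 + 42 = 75)
(29902 + Q(132, -4))/(23955 + 24453) = (29902 + 75)/(23955 + 24453) = 29977/48408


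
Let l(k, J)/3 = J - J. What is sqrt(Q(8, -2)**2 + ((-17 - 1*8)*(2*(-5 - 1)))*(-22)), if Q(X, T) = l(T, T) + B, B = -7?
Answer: I*sqrt(6551) ≈ 80.938*I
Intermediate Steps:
l(k, J) = 0 (l(k, J) = 3*(J - J) = 3*0 = 0)
Q(X, T) = -7 (Q(X, T) = 0 - 7 = -7)
sqrt(Q(8, -2)**2 + ((-17 - 1*8)*(2*(-5 - 1)))*(-22)) = sqrt((-7)**2 + ((-17 - 1*8)*(2*(-5 - 1)))*(-22)) = sqrt(49 + ((-17 - 8)*(2*(-6)))*(-22)) = sqrt(49 - 25*(-12)*(-22)) = sqrt(49 + 300*(-22)) = sqrt(49 - 6600) = sqrt(-6551) = I*sqrt(6551)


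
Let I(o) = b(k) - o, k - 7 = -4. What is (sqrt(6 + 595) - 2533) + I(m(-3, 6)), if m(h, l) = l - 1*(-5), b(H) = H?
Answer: -2541 + sqrt(601) ≈ -2516.5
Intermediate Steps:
k = 3 (k = 7 - 4 = 3)
m(h, l) = 5 + l (m(h, l) = l + 5 = 5 + l)
I(o) = 3 - o
(sqrt(6 + 595) - 2533) + I(m(-3, 6)) = (sqrt(6 + 595) - 2533) + (3 - (5 + 6)) = (sqrt(601) - 2533) + (3 - 1*11) = (-2533 + sqrt(601)) + (3 - 11) = (-2533 + sqrt(601)) - 8 = -2541 + sqrt(601)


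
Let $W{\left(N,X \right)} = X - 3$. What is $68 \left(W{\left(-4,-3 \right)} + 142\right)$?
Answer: $9248$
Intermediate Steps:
$W{\left(N,X \right)} = -3 + X$ ($W{\left(N,X \right)} = X - 3 = -3 + X$)
$68 \left(W{\left(-4,-3 \right)} + 142\right) = 68 \left(\left(-3 - 3\right) + 142\right) = 68 \left(-6 + 142\right) = 68 \cdot 136 = 9248$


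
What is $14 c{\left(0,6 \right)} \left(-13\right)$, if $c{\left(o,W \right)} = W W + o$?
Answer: $-6552$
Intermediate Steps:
$c{\left(o,W \right)} = o + W^{2}$ ($c{\left(o,W \right)} = W^{2} + o = o + W^{2}$)
$14 c{\left(0,6 \right)} \left(-13\right) = 14 \left(0 + 6^{2}\right) \left(-13\right) = 14 \left(0 + 36\right) \left(-13\right) = 14 \cdot 36 \left(-13\right) = 504 \left(-13\right) = -6552$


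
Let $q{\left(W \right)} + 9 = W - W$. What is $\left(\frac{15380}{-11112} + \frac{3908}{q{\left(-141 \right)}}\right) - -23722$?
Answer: $\frac{194068805}{8334} \approx 23286.0$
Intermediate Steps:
$q{\left(W \right)} = -9$ ($q{\left(W \right)} = -9 + \left(W - W\right) = -9 + 0 = -9$)
$\left(\frac{15380}{-11112} + \frac{3908}{q{\left(-141 \right)}}\right) - -23722 = \left(\frac{15380}{-11112} + \frac{3908}{-9}\right) - -23722 = \left(15380 \left(- \frac{1}{11112}\right) + 3908 \left(- \frac{1}{9}\right)\right) + 23722 = \left(- \frac{3845}{2778} - \frac{3908}{9}\right) + 23722 = - \frac{3630343}{8334} + 23722 = \frac{194068805}{8334}$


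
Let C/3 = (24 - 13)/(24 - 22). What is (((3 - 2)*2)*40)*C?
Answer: 1320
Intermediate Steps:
C = 33/2 (C = 3*((24 - 13)/(24 - 22)) = 3*(11/2) = 33/2 ≈ 16.500)
(((3 - 2)*2)*40)*C = (((3 - 2)*2)*40)*(33/2) = ((1*2)*40)*(33/2) = (2*40)*(33/2) = 80*(33/2) = 1320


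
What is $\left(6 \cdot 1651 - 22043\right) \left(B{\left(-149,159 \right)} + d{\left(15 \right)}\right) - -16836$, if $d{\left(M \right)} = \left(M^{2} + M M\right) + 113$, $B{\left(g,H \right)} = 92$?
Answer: $-7932899$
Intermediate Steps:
$d{\left(M \right)} = 113 + 2 M^{2}$ ($d{\left(M \right)} = \left(M^{2} + M^{2}\right) + 113 = 2 M^{2} + 113 = 113 + 2 M^{2}$)
$\left(6 \cdot 1651 - 22043\right) \left(B{\left(-149,159 \right)} + d{\left(15 \right)}\right) - -16836 = \left(6 \cdot 1651 - 22043\right) \left(92 + \left(113 + 2 \cdot 15^{2}\right)\right) - -16836 = \left(9906 - 22043\right) \left(92 + \left(113 + 2 \cdot 225\right)\right) + 16836 = - 12137 \left(92 + \left(113 + 450\right)\right) + 16836 = - 12137 \left(92 + 563\right) + 16836 = \left(-12137\right) 655 + 16836 = -7949735 + 16836 = -7932899$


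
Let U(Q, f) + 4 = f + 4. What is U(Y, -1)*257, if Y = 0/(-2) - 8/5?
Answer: -257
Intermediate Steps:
Y = -8/5 (Y = 0*(-½) - 8*⅕ = 0 - 8/5 = -8/5 ≈ -1.6000)
U(Q, f) = f (U(Q, f) = -4 + (f + 4) = -4 + (4 + f) = f)
U(Y, -1)*257 = -1*257 = -257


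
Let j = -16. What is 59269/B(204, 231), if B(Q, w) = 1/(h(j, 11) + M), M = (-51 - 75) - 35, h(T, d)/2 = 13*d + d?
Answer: 8712543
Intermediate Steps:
h(T, d) = 28*d (h(T, d) = 2*(13*d + d) = 2*(14*d) = 28*d)
M = -161 (M = -126 - 35 = -161)
B(Q, w) = 1/147 (B(Q, w) = 1/(28*11 - 161) = 1/(308 - 161) = 1/147)
59269/B(204, 231) = 59269/(1/147) = 59269*147 = 8712543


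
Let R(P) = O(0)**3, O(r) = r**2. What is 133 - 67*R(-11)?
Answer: 133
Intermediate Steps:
R(P) = 0 (R(P) = (0**2)**3 = 0**3 = 0)
133 - 67*R(-11) = 133 - 67*0 = 133 + 0 = 133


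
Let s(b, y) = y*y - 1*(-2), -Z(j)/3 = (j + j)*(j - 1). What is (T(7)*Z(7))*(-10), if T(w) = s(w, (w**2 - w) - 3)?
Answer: 3837960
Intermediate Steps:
Z(j) = -6*j*(-1 + j) (Z(j) = -3*(j + j)*(j - 1) = -3*2*j*(-1 + j) = -6*j*(-1 + j))
s(b, y) = 2 + y**2 (s(b, y) = y**2 + 2 = 2 + y**2)
T(w) = 2 + (-3 + w**2 - w)**2 (T(w) = 2 + ((w**2 - w) - 3)**2 = 2 + (-3 + w**2 - w)**2)
(T(7)*Z(7))*(-10) = ((2 + (3 + 7 - 1*7**2)**2)*(6*7*(1 - 1*7)))*(-10) = ((2 + (3 + 7 - 1*49)**2)*(6*7*(1 - 7)))*(-10) = ((2 + (3 + 7 - 49)**2)*(6*7*(-6)))*(-10) = ((2 + (-39)**2)*(-252))*(-10) = ((2 + 1521)*(-252))*(-10) = (1523*(-252))*(-10) = -383796*(-10) = 3837960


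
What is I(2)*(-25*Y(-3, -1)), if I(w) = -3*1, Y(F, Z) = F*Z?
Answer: 225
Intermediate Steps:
I(w) = -3
I(2)*(-25*Y(-3, -1)) = -(-75)*(-3*(-1)) = -(-75)*3 = -3*(-75) = 225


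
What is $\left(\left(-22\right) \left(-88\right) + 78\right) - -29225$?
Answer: $31239$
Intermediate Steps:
$\left(\left(-22\right) \left(-88\right) + 78\right) - -29225 = \left(1936 + 78\right) + 29225 = 2014 + 29225 = 31239$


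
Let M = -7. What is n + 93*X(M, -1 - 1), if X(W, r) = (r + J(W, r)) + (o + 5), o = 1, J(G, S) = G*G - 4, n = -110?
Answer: 4447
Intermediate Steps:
J(G, S) = -4 + G² (J(G, S) = G² - 4 = -4 + G²)
X(W, r) = 2 + r + W² (X(W, r) = (r + (-4 + W²)) + (1 + 5) = (-4 + r + W²) + 6 = 2 + r + W²)
n + 93*X(M, -1 - 1) = -110 + 93*(2 + (-1 - 1) + (-7)²) = -110 + 93*(2 - 2 + 49) = -110 + 93*49 = -110 + 4557 = 4447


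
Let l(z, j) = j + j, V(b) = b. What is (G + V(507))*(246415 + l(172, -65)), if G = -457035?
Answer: -112435998480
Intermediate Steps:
l(z, j) = 2*j
(G + V(507))*(246415 + l(172, -65)) = (-457035 + 507)*(246415 + 2*(-65)) = -456528*(246415 - 130) = -456528*246285 = -112435998480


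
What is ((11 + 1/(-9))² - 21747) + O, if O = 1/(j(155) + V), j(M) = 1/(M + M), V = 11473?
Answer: -6230872493683/288087111 ≈ -21628.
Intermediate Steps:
j(M) = 1/(2*M)
O = 310/3556631 (O = 1/((½)/155 + 11473) = 1/((½)*(1/155) + 11473) = 1/(1/310 + 11473) = 1/(3556631/310) = 310/3556631 ≈ 8.7161e-5)
((11 + 1/(-9))² - 21747) + O = ((11 + 1/(-9))² - 21747) + 310/3556631 = ((11 - ⅑)² - 21747) + 310/3556631 = ((98/9)² - 21747) + 310/3556631 = (9604/81 - 21747) + 310/3556631 = -1751903/81 + 310/3556631 = -6230872493683/288087111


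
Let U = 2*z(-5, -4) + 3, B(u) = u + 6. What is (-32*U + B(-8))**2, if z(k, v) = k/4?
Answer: 324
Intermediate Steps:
B(u) = 6 + u
z(k, v) = k/4 (z(k, v) = k*(1/4) = k/4)
U = 1/2 (U = 2*((1/4)*(-5)) + 3 = 2*(-5/4) + 3 = -5/2 + 3 = 1/2 ≈ 0.50000)
(-32*U + B(-8))**2 = (-32*1/2 + (6 - 8))**2 = (-16 - 2)**2 = (-18)**2 = 324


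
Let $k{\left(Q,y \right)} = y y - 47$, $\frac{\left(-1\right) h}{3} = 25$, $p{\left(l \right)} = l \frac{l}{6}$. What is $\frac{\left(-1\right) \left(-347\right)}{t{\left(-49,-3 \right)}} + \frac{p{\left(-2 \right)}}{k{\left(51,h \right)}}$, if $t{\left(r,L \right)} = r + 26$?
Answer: $- \frac{2903326}{192441} \approx -15.087$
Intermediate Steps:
$t{\left(r,L \right)} = 26 + r$
$p{\left(l \right)} = \frac{l^{2}}{6}$ ($p{\left(l \right)} = l l \frac{1}{6} = l \frac{l}{6} = \frac{l^{2}}{6}$)
$h = -75$ ($h = \left(-3\right) 25 = -75$)
$k{\left(Q,y \right)} = -47 + y^{2}$ ($k{\left(Q,y \right)} = y^{2} - 47 = -47 + y^{2}$)
$\frac{\left(-1\right) \left(-347\right)}{t{\left(-49,-3 \right)}} + \frac{p{\left(-2 \right)}}{k{\left(51,h \right)}} = \frac{\left(-1\right) \left(-347\right)}{26 - 49} + \frac{\frac{1}{6} \left(-2\right)^{2}}{-47 + \left(-75\right)^{2}} = \frac{347}{-23} + \frac{\frac{1}{6} \cdot 4}{-47 + 5625} = 347 \left(- \frac{1}{23}\right) + \frac{2}{3 \cdot 5578} = - \frac{347}{23} + \frac{2}{3} \cdot \frac{1}{5578} = - \frac{347}{23} + \frac{1}{8367} = - \frac{2903326}{192441}$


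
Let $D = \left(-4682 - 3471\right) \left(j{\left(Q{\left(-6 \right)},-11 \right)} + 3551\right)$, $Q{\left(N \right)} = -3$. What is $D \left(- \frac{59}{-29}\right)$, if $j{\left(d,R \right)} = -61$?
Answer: $- \frac{1678784230}{29} \approx -5.7889 \cdot 10^{7}$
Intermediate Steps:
$D = -28453970$ ($D = \left(-4682 - 3471\right) \left(-61 + 3551\right) = \left(-8153\right) 3490 = -28453970$)
$D \left(- \frac{59}{-29}\right) = - 28453970 \left(- \frac{59}{-29}\right) = - 28453970 \left(\left(-59\right) \left(- \frac{1}{29}\right)\right) = \left(-28453970\right) \frac{59}{29} = - \frac{1678784230}{29}$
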